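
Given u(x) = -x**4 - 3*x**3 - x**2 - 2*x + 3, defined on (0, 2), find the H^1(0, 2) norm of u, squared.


||u||_{H^1}^2 = 804574/315

The H^1 norm (squared) on an interval (0, L) is
  ||u||_{H^1}^2 = ∫_0^L u(x)^2 dx + ∫_0^L u'(x)^2 dx.
Compute u'(x) = -4*x**3 - 9*x**2 - 2*x - 2.
Then u(x)^2 = x**8 + 6*x**7 + 11*x**6 + 10*x**5 + 7*x**4 - 14*x**3 - 2*x**2 - 12*x + 9 and u'(x)^2 = 16*x**6 + 72*x**5 + 97*x**4 + 52*x**3 + 40*x**2 + 8*x + 4.
Integrate each monomial from 0 to 2 using ∫_0^2 c·x^n dx = c·2^(n+1)/(n+1):
  ∫_0^2 u(x)^2 dx = ∫_0^2 (x^8 + 6*x^7 + 11*x^6 + 10*x^5 + 7*x^4 - 14*x^3 - 2*x^2 - 12*x + 9) dx. Term by term:
    ∫_0^2 x^8 dx = 512/9;  ∫_0^2 6*x^7 dx = 192;  ∫_0^2 11*x^6 dx = 1408/7;
    ∫_0^2 10*x^5 dx = 320/3;  ∫_0^2 7*x^4 dx = 224/5;  ∫_0^2 -14*x^3 dx = -56;
    ∫_0^2 -2*x^2 dx = -16/3;  ∫_0^2 -12*x dx = -24;  ∫_0^2 9 dx = 18.
  Sum: 512/9 + 192 + 1408/7 + 320/3 + 224/5 − 56 − 16/3 − 24 + 18 = 168262/315.
  ∫_0^2 u'(x)^2 dx = ∫_0^2 (16*x^6 + 72*x^5 + 97*x^4 + 52*x^3 + 40*x^2 + 8*x + 4) dx. Term by term:
    ∫_0^2 16*x^6 dx = 2048/7;  ∫_0^2 72*x^5 dx = 768;  ∫_0^2 97*x^4 dx = 3104/5;
    ∫_0^2 52*x^3 dx = 208;  ∫_0^2 40*x^2 dx = 320/3;  ∫_0^2 8*x dx = 16;
    ∫_0^2 4 dx = 8.
  Sum: 2048/7 + 768 + 3104/5 + 208 + 320/3 + 16 + 8 = 212104/105.
Adding: ||u||_{H^1}^2 = 168262/315 + 212104/105 = 804574/315.


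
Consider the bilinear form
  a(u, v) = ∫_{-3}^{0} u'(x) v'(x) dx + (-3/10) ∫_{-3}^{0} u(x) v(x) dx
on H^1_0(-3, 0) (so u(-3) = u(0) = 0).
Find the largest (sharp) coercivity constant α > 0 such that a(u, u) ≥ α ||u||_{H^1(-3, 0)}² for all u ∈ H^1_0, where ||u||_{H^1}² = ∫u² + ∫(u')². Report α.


α = (-27/10 + π^2)/(9 + π^2)

Coercivity of a(·,·) on H^1_0(-3, 0) means a(u, u) ≥ α ||u||_{H^1}² for every u ∈ H^1_0.
The interval has length L = 3, and Poincaré/coercivity depend only on L. Here a(u, u) = ∫(u')² + (-3/10)·∫u².
Here c = -3/10 < 0 with |c| < (π/L)² = π^2/9, so coercivity still holds. The condition a(u,u) ≥ α||u||_{H^1}² reads (1−α)∫(u')² ≥ (α−c)∫u². Any admissible α is ≤ 1 (rapidly oscillating u have ∫u²/∫(u')² → 0), and α = 1 would force 0 ≥ (1−c)∫u², impossible since c < 1; so 1−α > 0. By the sharp Poincaré inequality on H^1_0 of an interval of length L, ∫(u')² ≥ (π/L)²∫u² with equality for the first sine mode sin(π(x−x₀)/L) (x₀ the left endpoint), so the inequality holds for all u iff (1−α)(π/L)² ≥ α − c, i.e. α ≤ ((π/L)² + c)/((π/L)² + 1) = (1 + c(L/π)²)/(1 + (L/π)²). (Direct route, valid since c ≤ 0: Poincaré gives c∫u² ≥ c(L/π)²∫(u')², so a(u,u) ≥ (1 + c(L/π)²)∫(u')², while ||u||_{H^1}² ≤ (1 + (L/π)²)∫(u')²; dividing yields the same α.) With (π/L)² = π^2/9 and c = -3/10, the largest admissible constant is α = ((π/L)² + c)/((π/L)² + 1).
Simplifying, α = (-27/10 + π^2)/(9 + π^2).


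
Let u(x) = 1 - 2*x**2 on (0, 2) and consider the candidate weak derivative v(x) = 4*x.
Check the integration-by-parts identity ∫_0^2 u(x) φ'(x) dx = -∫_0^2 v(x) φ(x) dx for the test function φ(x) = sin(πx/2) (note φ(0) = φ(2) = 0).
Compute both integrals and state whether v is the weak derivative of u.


LHS = 16/π, RHS = -16/π. No, v is not the weak derivative of u.

u(x) = 1 - 2*x**2, classical derivative u'(x) = -4*x.
φ(x) = sin(πx/2), so φ'(x) = π*cos(π*x/2)/2.
Note φ(0) = φ(2) = 0, so the boundary term u·φ vanishes.
LHS = ∫_0^2 u(x) φ'(x) dx = ∫_0^2 (-π*x^2*cos(π*x/2) + π*cos(π*x/2)/2) dx. Term by term:
  ∫_0^2 π*cos(π*x/2)/2 dx = 0;  ∫_0^2 -π*x^2*cos(π*x/2) dx = 16/π.
Sum: 0 + 16/π = 16/π.
So LHS = 16/π.
∫_0^2 v(x) φ(x) dx = ∫_0^2 (4*x*sin(π*x/2)) dx. Term by term:
  ∫_0^2 4*x*sin(π*x/2) dx = 16/π.
So RHS = -∫_0^2 v(x) φ(x) dx = -16/π.
LHS − RHS = 32/π ≠ 0, so the identity fails.
(For a valid weak derivative the identity must hold for EVERY test function, in particular this one. The failure shows v is NOT the weak derivative of u.)
Correct weak derivative would be u'(x) = -4*x.


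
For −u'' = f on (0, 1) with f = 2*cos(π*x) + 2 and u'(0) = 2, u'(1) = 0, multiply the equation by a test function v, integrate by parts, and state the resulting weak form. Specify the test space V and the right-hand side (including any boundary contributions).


V = H^1(0, 1) (v unrestricted at boundary; u is determined up to an additive constant); weak form: ∫_0^1 u'v' dx = ∫_0^1 (2*cos(π*x) + 2) v dx − 2·v(0) for all v ∈ V.

Multiply both sides by a test function v and integrate from 0 to 1:
  ∫_0^1 −u''(x) v(x) dx = ∫_0^1 f(x) v(x) dx.
Integrate the LHS by parts once:
  ∫_0^1 −u'' v dx = −[u'(x) v(x)]_0^1 + ∫_0^1 u'(x) v'(x) dx.
Thus ∫_0^1 u'(x) v'(x) dx = ∫_0^1 f(x) v(x) dx + [u'(x) v(x)]_0^1.
Choose V so that boundary terms are either known or forced to vanish.
u has inhomogeneous Neumann u'(0) = 2, u'(1) = 0. [u' v]_0^1 = (0)·v(1) − (2)·v(0) = − 2·v(0). Take V = H^1(0, 1); boundary term becomes part of RHS.
Weak formulation: find u (satisfying any essential BC) such that ∫_0^1 u'(x) v'(x) dx = ∫_0^1 f v dx − 2·v(0) for all v ∈ V (Neumann data are natural BCs: they enter the RHS as boundary terms).
Substituting f(x) = 2*cos(π*x) + 2, the right-hand side is ∫_0^1 (2*cos(π*x) + 2) v dx − 2·v(0).
Compatibility check (pure Neumann): taking v ≡ 1 ∈ V gives 0 = ∫_0^1 f dx + (0) − (2), i.e. ∫_0^1 f dx must equal u'(0) − u'(1) = 2. Indeed ∫_0^1 (2*cos(π*x) + 2) dx = 2, so the data are compatible. The solution is then unique only up to an additive constant (fix it e.g. by requiring ∫_0^1 u dx = 0).


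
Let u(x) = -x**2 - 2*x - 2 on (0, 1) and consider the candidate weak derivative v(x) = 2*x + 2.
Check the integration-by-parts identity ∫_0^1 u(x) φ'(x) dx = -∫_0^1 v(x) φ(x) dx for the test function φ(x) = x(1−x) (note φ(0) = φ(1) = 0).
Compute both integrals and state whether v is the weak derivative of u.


LHS = 1/2, RHS = -1/2. No, v is not the weak derivative of u.

u(x) = -x**2 - 2*x - 2, classical derivative u'(x) = -2*x - 2.
φ(x) = x(1−x), so φ'(x) = 1 - 2*x.
Note φ(0) = φ(1) = 0, so the boundary term u·φ vanishes.
LHS = ∫_0^1 u(x) φ'(x) dx = ∫_0^1 (2*x^3 + 3*x^2 + 2*x - 2) dx. Term by term:
  ∫_0^1 2*x^3 dx = 1/2;  ∫_0^1 3*x^2 dx = 1;  ∫_0^1 2*x dx = 1;
  ∫_0^1 -2 dx = -2.
Sum: 1/2 + 1 + 1 − 2 = 1/2.
So LHS = 1/2.
∫_0^1 v(x) φ(x) dx = ∫_0^1 (-2*x^3 + 2*x) dx. Term by term:
  ∫_0^1 -2*x^3 dx = -1/2;  ∫_0^1 2*x dx = 1.
Sum: -1/2 + 1 = 1/2.
So RHS = -∫_0^1 v(x) φ(x) dx = -1/2.
LHS − RHS = 1 ≠ 0, so the identity fails.
(For a valid weak derivative the identity must hold for EVERY test function, in particular this one. The failure shows v is NOT the weak derivative of u.)
Correct weak derivative would be u'(x) = -2*x - 2.


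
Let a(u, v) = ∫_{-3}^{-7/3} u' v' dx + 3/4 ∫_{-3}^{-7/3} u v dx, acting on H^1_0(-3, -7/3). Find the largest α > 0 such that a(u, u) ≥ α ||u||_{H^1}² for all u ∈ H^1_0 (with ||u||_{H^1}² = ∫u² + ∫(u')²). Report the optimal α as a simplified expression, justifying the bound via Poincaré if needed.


α = 3*(1 + 3*π^2)/(4 + 9*π^2)

Coercivity of a(·,·) on H^1_0(-3, -7/3) means a(u, u) ≥ α ||u||_{H^1}² for every u ∈ H^1_0.
The interval has length L = 2/3, and Poincaré/coercivity depend only on L. Here a(u, u) = ∫(u')² + (3/4)·∫u².
Here 0 < c = 3/4 < 1. The condition a(u,u) ≥ α||u||_{H^1}² reads (1−α)∫(u')² ≥ (α−c)∫u². Any admissible α is ≤ 1 (rapidly oscillating u have ∫u²/∫(u')² → 0), and α = 1 would force 0 ≥ (1−c)∫u², impossible since c < 1; so 1−α > 0. By the sharp Poincaré inequality on H^1_0 of an interval of length L, ∫(u')² ≥ (π/L)²∫u² with equality for the first sine mode sin(π(x−x₀)/L) (x₀ the left endpoint), so the inequality holds for all u iff (1−α)(π/L)² ≥ α − c, i.e. α ≤ ((π/L)² + c)/((π/L)² + 1) = (1 + c(L/π)²)/(1 + (L/π)²). With (π/L)² = 9*π^2/4 and c = 3/4, the largest admissible constant is α = ((π/L)² + c)/((π/L)² + 1).
Simplifying, α = 3*(1 + 3*π^2)/(4 + 9*π^2).


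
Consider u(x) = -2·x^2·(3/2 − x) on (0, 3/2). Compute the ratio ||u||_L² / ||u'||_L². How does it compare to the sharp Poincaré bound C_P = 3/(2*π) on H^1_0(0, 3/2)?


||u||_L² / ||u'||_L² = 3*sqrt(14)/28 < C_P = 3/(2*π).

u(x) = -2·x^2·(3/2 − x), so u'(x) = 6*x*(x - 1).
u(x) = -2·x^2·(3/2 − x) vanishes at x = 0 and x = 3/2, so u ∈ H^1_0(0, 3/2). Differentiate via the product rule and integrate the resulting polynomials term by term.
  ∫_0^3/2 u² dx = ∫_0^3/2 (4*x^6 - 12*x^5 + 9*x^4) dx. Term by term:
    ∫_0^3/2 4*x^6 dx = 2187/224;  ∫_0^3/2 -12*x^5 dx = -729/32;  ∫_0^3/2 9*x^4 dx = 2187/160.
  Sum: 2187/224 − 729/32 + 2187/160 = 729/1120.
  ∫_0^3/2 (u')² dx = ∫_0^3/2 (36*x^4 - 72*x^3 + 36*x^2) dx. Term by term:
    ∫_0^3/2 36*x^4 dx = 2187/40;  ∫_0^3/2 -72*x^3 dx = -729/8;  ∫_0^3/2 36*x^2 dx = 81/2.
  Sum: 2187/40 − 729/8 + 81/2 = 81/20.
∫_0^3/2 u² dx = 729/1120, so ||u||_L² = 27*sqrt(70)/280.
∫_0^3/2 (u')² dx = 81/20, so ||u'||_L² = 9*sqrt(5)/10.
Ratio ||u||_L² / ||u'||_L² = 3*sqrt(14)/28.
Sharp Poincaré constant on H^1_0(0, 3/2) is C_P = L/π = 3/(2*π), achieved by sin(2*π/3·x).
A polynomial bump cannot attain the sharp Poincaré constant (only the first sine eigenfunction does), so the ratio is strictly less than C_P, consistent with ||u||_L² ≤ C_P ||u'||_L².


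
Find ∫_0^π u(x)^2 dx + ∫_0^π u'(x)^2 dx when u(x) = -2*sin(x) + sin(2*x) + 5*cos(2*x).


||u||_{H^1(0,π)}^2 = 200/3 + 69*π

u'(x) = -10*sin(2*x) - 2*cos(x) + 2*cos(2*x).
Expand u² and (u')² and integrate term by term on (0, π), using: for integers n ≥ 1, ∫_0^π sin²(nx) dx = ∫_0^π cos²(nx) dx = π/2; for n ≠ n', ∫_0^π sin(nx)sin(n'x) dx = ∫_0^π cos(nx)cos(n'x) dx = 0; and by product-to-sum, ∫_0^π sin(nx)cos(n'x) dx = ½∫_0^π [sin((n+n')x) + sin((n−n')x)] dx, which is 0 when n+n' is even and 2n/(n²−n'²) when n+n' is odd (it need not vanish on (0, π)).
  u² squared terms: (-2)²·∫sin(x)² dx = 4·π/2 = 2*π;  (5)²·∫cos(2x)² dx = 25·π/2 = 25*π/2;  (1)²·∫sin(2x)² dx = 1·π/2 = π/2.
  u² cross terms: 2·(-2)·(5)·∫sin(x)·cos(2x) dx = -20·(-2/3) = 40/3;  2·(-2)·(1)·∫sin(x)·sin(2x) dx = -4·(0) = 0;  2·(5)·(1)·∫cos(2x)·sin(2x) dx = 10·(0) = 0.
  So ∫_0^π u² dx = 2*π + 25*π/2 + π/2 + 40/3 + 0 + 0 = 40/3 + 15*π.
  (u')² squared terms: (-10)²·∫sin(2x)² dx = 100·π/2 = 50*π;  (-2)²·∫cos(x)² dx = 4·π/2 = 2*π;  (2)²·∫cos(2x)² dx = 4·π/2 = 2*π.
  (u')² cross terms: 2·(-10)·(-2)·∫sin(2x)·cos(x) dx = 40·(4/3) = 160/3;  2·(-10)·(2)·∫sin(2x)·cos(2x) dx = -40·(0) = 0;  2·(-2)·(2)·∫cos(x)·cos(2x) dx = -8·(0) = 0.
  So ∫_0^π (u')² dx = 50*π + 2*π + 2*π + 160/3 + 0 + 0 = 160/3 + 54*π.
||u||_{H^1}^2 = (40/3 + 15*π) + (160/3 + 54*π) = 200/3 + 69*π.


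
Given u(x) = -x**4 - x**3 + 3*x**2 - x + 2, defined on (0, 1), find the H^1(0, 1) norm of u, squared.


||u||_{H^1}^2 = 5921/1260

The H^1 norm (squared) on an interval (0, L) is
  ||u||_{H^1}^2 = ∫_0^L u(x)^2 dx + ∫_0^L u'(x)^2 dx.
Compute u'(x) = -4*x**3 - 3*x**2 + 6*x - 1.
Then u(x)^2 = x**8 + 2*x**7 - 5*x**6 - 4*x**5 + 7*x**4 - 10*x**3 + 13*x**2 - 4*x + 4 and u'(x)^2 = 16*x**6 + 24*x**5 - 39*x**4 - 28*x**3 + 42*x**2 - 12*x + 1.
Integrate each monomial from 0 to 1 using ∫_0^1 c·x^n dx = c·1^(n+1)/(n+1):
  ∫_0^1 u(x)^2 dx = ∫_0^1 (x^8 + 2*x^7 - 5*x^6 - 4*x^5 + 7*x^4 - 10*x^3 + 13*x^2 - 4*x + 4) dx. Term by term:
    ∫_0^1 x^8 dx = 1/9;  ∫_0^1 2*x^7 dx = 1/4;  ∫_0^1 -5*x^6 dx = -5/7;
    ∫_0^1 -4*x^5 dx = -2/3;  ∫_0^1 7*x^4 dx = 7/5;  ∫_0^1 -10*x^3 dx = -5/2;
    ∫_0^1 13*x^2 dx = 13/3;  ∫_0^1 -4*x dx = -2;  ∫_0^1 4 dx = 4.
  Sum: 1/9 + 1/4 − 5/7 − 2/3 + 7/5 − 5/2 + 13/3 − 2 + 4 = 5309/1260.
  ∫_0^1 u'(x)^2 dx = ∫_0^1 (16*x^6 + 24*x^5 - 39*x^4 - 28*x^3 + 42*x^2 - 12*x + 1) dx. Term by term:
    ∫_0^1 16*x^6 dx = 16/7;  ∫_0^1 24*x^5 dx = 4;  ∫_0^1 -39*x^4 dx = -39/5;
    ∫_0^1 -28*x^3 dx = -7;  ∫_0^1 42*x^2 dx = 14;  ∫_0^1 -12*x dx = -6;
    ∫_0^1 1 dx = 1.
  Sum: 16/7 + 4 − 39/5 − 7 + 14 − 6 + 1 = 17/35.
Adding: ||u||_{H^1}^2 = 5309/1260 + 17/35 = 5921/1260.


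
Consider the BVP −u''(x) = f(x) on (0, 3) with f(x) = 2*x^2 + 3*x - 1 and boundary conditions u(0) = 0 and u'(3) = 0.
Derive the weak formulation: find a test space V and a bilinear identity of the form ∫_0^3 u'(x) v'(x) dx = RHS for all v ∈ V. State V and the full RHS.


V = {v ∈ H^1(0, 3) : v(0) = 0} (test functions vanish at x = 0 where u is specified); weak form: ∫_0^3 u'v' dx = ∫_0^3 (2*x^2 + 3*x - 1) v dx for all v ∈ V.

Multiply both sides by a test function v and integrate from 0 to 3:
  ∫_0^3 −u''(x) v(x) dx = ∫_0^3 f(x) v(x) dx.
Integrate the LHS by parts once:
  ∫_0^3 −u'' v dx = −[u'(x) v(x)]_0^3 + ∫_0^3 u'(x) v'(x) dx.
Thus ∫_0^3 u'(x) v'(x) dx = ∫_0^3 f(x) v(x) dx + [u'(x) v(x)]_0^3.
Choose V so that boundary terms are either known or forced to vanish.
Mixed BC: u(0) = 0 (Dirichlet) and u'(3) = 0 (Neumann). Define V = {v ∈ H^1(0, 3) : v(0) = 0}. Then [u' v]_0^3 = u'(3)·v(3) − u'(0)·0 = 0.
Weak formulation: find u (satisfying any essential BC) such that ∫_0^3 u'(x) v'(x) dx = ∫_0^3 f v dx for all v ∈ V (Dirichlet at 0 absorbed into V; the Neumann datum at x = 3 is zero, so no boundary term remains).
Substituting f(x) = 2*x^2 + 3*x - 1, the right-hand side is ∫_0^3 (2*x^2 + 3*x - 1) v dx.


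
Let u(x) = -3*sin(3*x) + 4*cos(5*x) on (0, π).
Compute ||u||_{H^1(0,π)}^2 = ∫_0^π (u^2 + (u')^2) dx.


||u||_{H^1(0,π)}^2 = 253*π

u'(x) = -20*sin(5*x) - 9*cos(3*x).
Expand u² and (u')² and integrate term by term on (0, π), using: for integers n ≥ 1, ∫_0^π sin²(nx) dx = ∫_0^π cos²(nx) dx = π/2; for n ≠ n', ∫_0^π sin(nx)sin(n'x) dx = ∫_0^π cos(nx)cos(n'x) dx = 0; and by product-to-sum, ∫_0^π sin(nx)cos(n'x) dx = ½∫_0^π [sin((n+n')x) + sin((n−n')x)] dx, which is 0 when n+n' is even and 2n/(n²−n'²) when n+n' is odd (it need not vanish on (0, π)).
  u² squared terms: (-3)²·∫sin(3x)² dx = 9·π/2 = 9*π/2;  (4)²·∫cos(5x)² dx = 16·π/2 = 8*π.
  u² cross terms: 2·(-3)·(4)·∫sin(3x)·cos(5x) dx = -24·(0) = 0.
  So ∫_0^π u² dx = 9*π/2 + 8*π + 0 = 25*π/2.
  (u')² squared terms: (-20)²·∫sin(5x)² dx = 400·π/2 = 200*π;  (-9)²·∫cos(3x)² dx = 81·π/2 = 81*π/2.
  (u')² cross terms: 2·(-20)·(-9)·∫sin(5x)·cos(3x) dx = 360·(0) = 0.
  So ∫_0^π (u')² dx = 200*π + 81*π/2 + 0 = 481*π/2.
||u||_{H^1}^2 = (25*π/2) + (481*π/2) = 253*π.


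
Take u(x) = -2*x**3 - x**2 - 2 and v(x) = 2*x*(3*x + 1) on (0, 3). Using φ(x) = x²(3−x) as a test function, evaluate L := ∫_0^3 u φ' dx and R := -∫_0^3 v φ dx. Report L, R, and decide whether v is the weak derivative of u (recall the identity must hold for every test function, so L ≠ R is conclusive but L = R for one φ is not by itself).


LHS = 1701/10, RHS = -1701/10. No, v is not the weak derivative of u.

u(x) = -2*x**3 - x**2 - 2, classical derivative u'(x) = -6*x**2 - 2*x.
φ(x) = x²(3−x), so φ'(x) = 3*x*(2 - x).
Note φ(0) = φ(3) = 0, so the boundary term u·φ vanishes.
LHS = ∫_0^3 u(x) φ'(x) dx = ∫_0^3 (6*x^5 - 9*x^4 - 6*x^3 + 6*x^2 - 12*x) dx. Term by term:
  ∫_0^3 6*x^5 dx = 729;  ∫_0^3 -9*x^4 dx = -2187/5;  ∫_0^3 -6*x^3 dx = -243/2;
  ∫_0^3 6*x^2 dx = 54;  ∫_0^3 -12*x dx = -54.
Sum: 729 − 2187/5 − 243/2 + 54 − 54 = 1701/10.
So LHS = 1701/10.
∫_0^3 v(x) φ(x) dx = ∫_0^3 (-6*x^5 + 16*x^4 + 6*x^3) dx. Term by term:
  ∫_0^3 -6*x^5 dx = -729;  ∫_0^3 16*x^4 dx = 3888/5;  ∫_0^3 6*x^3 dx = 243/2.
Sum: -729 + 3888/5 + 243/2 = 1701/10.
So RHS = -∫_0^3 v(x) φ(x) dx = -1701/10.
LHS − RHS = 1701/5 ≠ 0, so the identity fails.
(For a valid weak derivative the identity must hold for EVERY test function, in particular this one. The failure shows v is NOT the weak derivative of u.)
Correct weak derivative would be u'(x) = -6*x**2 - 2*x.


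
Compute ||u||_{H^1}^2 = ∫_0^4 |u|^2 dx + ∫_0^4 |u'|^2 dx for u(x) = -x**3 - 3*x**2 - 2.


||u||_{H^1}^2 = 480304/35

The H^1 norm (squared) on an interval (0, L) is
  ||u||_{H^1}^2 = ∫_0^L u(x)^2 dx + ∫_0^L u'(x)^2 dx.
Compute u'(x) = -3*x**2 - 6*x.
Then u(x)^2 = x**6 + 6*x**5 + 9*x**4 + 4*x**3 + 12*x**2 + 4 and u'(x)^2 = 9*x**4 + 36*x**3 + 36*x**2.
Integrate each monomial from 0 to 4 using ∫_0^4 c·x^n dx = c·4^(n+1)/(n+1):
  ∫_0^4 u(x)^2 dx = ∫_0^4 (x^6 + 6*x^5 + 9*x^4 + 4*x^3 + 12*x^2 + 4) dx. Term by term:
    ∫_0^4 x^6 dx = 16384/7;  ∫_0^4 6*x^5 dx = 4096;  ∫_0^4 9*x^4 dx = 9216/5;
    ∫_0^4 4*x^3 dx = 256;  ∫_0^4 12*x^2 dx = 256;  ∫_0^4 4 dx = 16.
  Sum: 16384/7 + 4096 + 9216/5 + 256 + 256 + 16 = 308272/35.
  ∫_0^4 u'(x)^2 dx = ∫_0^4 (9*x^4 + 36*x^3 + 36*x^2) dx. Term by term:
    ∫_0^4 9*x^4 dx = 9216/5;  ∫_0^4 36*x^3 dx = 2304;  ∫_0^4 36*x^2 dx = 768.
  Sum: 9216/5 + 2304 + 768 = 24576/5.
Adding: ||u||_{H^1}^2 = 308272/35 + 24576/5 = 480304/35.


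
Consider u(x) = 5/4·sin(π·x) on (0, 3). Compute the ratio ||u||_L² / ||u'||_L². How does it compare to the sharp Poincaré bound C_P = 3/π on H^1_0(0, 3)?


||u||_L² / ||u'||_L² = 1/π < C_P = 3/π.

u(x) = 5/4·sin(π·x), so u'(x) = 5*π*cos(π*x)/4.
Writing u(x) = A·sin(kπx/L) with A = 5/4 and k = 3, use ∫_0^L sin²(kπx/L) dx = L/2 and ∫_0^L cos²(kπx/L) dx = L/2.
u² = 25/16·sin²(π·x) and (u')² = 25*π^2/16·cos²(π·x), and each of sin², cos² integrates to L/2 = 3/2 over (0, 3).
∫_0^3 u² dx = 75/32, so ||u||_L² = 5*sqrt(6)/8.
∫_0^3 (u')² dx = 75*π^2/32, so ||u'||_L² = 5*sqrt(6)*π/8.
Ratio ||u||_L² / ||u'||_L² = 1/π.
Sharp Poincaré constant on H^1_0(0, 3) is C_P = L/π = 3/π, achieved by sin(π/3·x).
This is the k = 3 harmonic; the ratio L/(kπ) is strictly less than C_P = L/π, consistent with the sharp inequality ||u||_L² ≤ C_P ||u'||_L².


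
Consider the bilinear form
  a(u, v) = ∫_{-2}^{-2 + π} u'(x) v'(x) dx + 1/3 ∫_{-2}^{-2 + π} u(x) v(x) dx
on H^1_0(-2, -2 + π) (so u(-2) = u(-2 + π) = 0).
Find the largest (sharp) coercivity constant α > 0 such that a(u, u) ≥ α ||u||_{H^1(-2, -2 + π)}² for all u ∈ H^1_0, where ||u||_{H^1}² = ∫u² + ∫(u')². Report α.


α = 2/3

Coercivity of a(·,·) on H^1_0(-2, -2 + π) means a(u, u) ≥ α ||u||_{H^1}² for every u ∈ H^1_0.
The interval has length L = π, and Poincaré/coercivity depend only on L. Here a(u, u) = ∫(u')² + (1/3)·∫u².
Here 0 < c = 1/3 < 1. The condition a(u,u) ≥ α||u||_{H^1}² reads (1−α)∫(u')² ≥ (α−c)∫u². Any admissible α is ≤ 1 (rapidly oscillating u have ∫u²/∫(u')² → 0), and α = 1 would force 0 ≥ (1−c)∫u², impossible since c < 1; so 1−α > 0. By the sharp Poincaré inequality on H^1_0 of an interval of length L, ∫(u')² ≥ (π/L)²∫u² with equality for the first sine mode sin(π(x−x₀)/L) (x₀ the left endpoint), so the inequality holds for all u iff (1−α)(π/L)² ≥ α − c, i.e. α ≤ ((π/L)² + c)/((π/L)² + 1) = (1 + c(L/π)²)/(1 + (L/π)²). With (π/L)² = 1 and c = 1/3, the largest admissible constant is α = ((π/L)² + c)/((π/L)² + 1).
Simplifying, α = 2/3.


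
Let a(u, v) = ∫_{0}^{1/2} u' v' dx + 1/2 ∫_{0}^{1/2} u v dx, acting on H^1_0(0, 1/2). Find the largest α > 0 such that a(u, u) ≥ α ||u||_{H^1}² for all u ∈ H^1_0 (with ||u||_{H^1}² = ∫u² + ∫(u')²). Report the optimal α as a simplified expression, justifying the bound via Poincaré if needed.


α = (1 + 8*π^2)/(2*(1 + 4*π^2))

Coercivity of a(·,·) on H^1_0(0, 1/2) means a(u, u) ≥ α ||u||_{H^1}² for every u ∈ H^1_0.
The interval has length L = 1/2, and Poincaré/coercivity depend only on L. Here a(u, u) = ∫(u')² + (1/2)·∫u².
Here 0 < c = 1/2 < 1. The condition a(u,u) ≥ α||u||_{H^1}² reads (1−α)∫(u')² ≥ (α−c)∫u². Any admissible α is ≤ 1 (rapidly oscillating u have ∫u²/∫(u')² → 0), and α = 1 would force 0 ≥ (1−c)∫u², impossible since c < 1; so 1−α > 0. By the sharp Poincaré inequality on H^1_0 of an interval of length L, ∫(u')² ≥ (π/L)²∫u² with equality for the first sine mode sin(π(x−x₀)/L) (x₀ the left endpoint), so the inequality holds for all u iff (1−α)(π/L)² ≥ α − c, i.e. α ≤ ((π/L)² + c)/((π/L)² + 1) = (1 + c(L/π)²)/(1 + (L/π)²). With (π/L)² = 4*π^2 and c = 1/2, the largest admissible constant is α = ((π/L)² + c)/((π/L)² + 1).
Simplifying, α = (1 + 8*π^2)/(2*(1 + 4*π^2)).


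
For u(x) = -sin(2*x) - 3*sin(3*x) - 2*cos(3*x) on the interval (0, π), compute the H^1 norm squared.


||u||_{H^1(0,π)}^2 = -32 + 135*π/2

u'(x) = 6*sin(3*x) - 2*cos(2*x) - 9*cos(3*x).
Expand u² and (u')² and integrate term by term on (0, π), using: for integers n ≥ 1, ∫_0^π sin²(nx) dx = ∫_0^π cos²(nx) dx = π/2; for n ≠ n', ∫_0^π sin(nx)sin(n'x) dx = ∫_0^π cos(nx)cos(n'x) dx = 0; and by product-to-sum, ∫_0^π sin(nx)cos(n'x) dx = ½∫_0^π [sin((n+n')x) + sin((n−n')x)] dx, which is 0 when n+n' is even and 2n/(n²−n'²) when n+n' is odd (it need not vanish on (0, π)).
  u² squared terms: (-1)²·∫sin(2x)² dx = 1·π/2 = π/2;  (-3)²·∫sin(3x)² dx = 9·π/2 = 9*π/2;  (-2)²·∫cos(3x)² dx = 4·π/2 = 2*π.
  u² cross terms: 2·(-1)·(-3)·∫sin(2x)·sin(3x) dx = 6·(0) = 0;  2·(-1)·(-2)·∫sin(2x)·cos(3x) dx = 4·(-4/5) = -16/5;  2·(-3)·(-2)·∫sin(3x)·cos(3x) dx = 12·(0) = 0.
  So ∫_0^π u² dx = π/2 + 9*π/2 + 2*π + 0 − 16/5 + 0 = -16/5 + 7*π.
  (u')² squared terms: (-9)²·∫cos(3x)² dx = 81·π/2 = 81*π/2;  (-2)²·∫cos(2x)² dx = 4·π/2 = 2*π;  (6)²·∫sin(3x)² dx = 36·π/2 = 18*π.
  (u')² cross terms: 2·(-9)·(-2)·∫cos(3x)·cos(2x) dx = 36·(0) = 0;  2·(-9)·(6)·∫cos(3x)·sin(3x) dx = -108·(0) = 0;  2·(-2)·(6)·∫cos(2x)·sin(3x) dx = -24·(6/5) = -144/5.
  So ∫_0^π (u')² dx = 81*π/2 + 2*π + 18*π + 0 + 0 − 144/5 = -144/5 + 121*π/2.
||u||_{H^1}^2 = (-16/5 + 7*π) + (-144/5 + 121*π/2) = -32 + 135*π/2.


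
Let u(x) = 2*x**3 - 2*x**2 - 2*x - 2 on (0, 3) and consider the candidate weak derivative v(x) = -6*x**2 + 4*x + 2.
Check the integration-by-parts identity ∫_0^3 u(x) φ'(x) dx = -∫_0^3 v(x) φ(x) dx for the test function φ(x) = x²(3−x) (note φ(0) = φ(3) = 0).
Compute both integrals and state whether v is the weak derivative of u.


LHS = -837/10, RHS = 837/10. No, v is not the weak derivative of u.

u(x) = 2*x**3 - 2*x**2 - 2*x - 2, classical derivative u'(x) = 6*x**2 - 4*x - 2.
φ(x) = x²(3−x), so φ'(x) = 3*x*(2 - x).
Note φ(0) = φ(3) = 0, so the boundary term u·φ vanishes.
LHS = ∫_0^3 u(x) φ'(x) dx = ∫_0^3 (-6*x^5 + 18*x^4 - 6*x^3 - 6*x^2 - 12*x) dx. Term by term:
  ∫_0^3 -6*x^5 dx = -729;  ∫_0^3 18*x^4 dx = 4374/5;  ∫_0^3 -6*x^3 dx = -243/2;
  ∫_0^3 -6*x^2 dx = -54;  ∫_0^3 -12*x dx = -54.
Sum: -729 + 4374/5 − 243/2 − 54 − 54 = -837/10.
So LHS = -837/10.
∫_0^3 v(x) φ(x) dx = ∫_0^3 (6*x^5 - 22*x^4 + 10*x^3 + 6*x^2) dx. Term by term:
  ∫_0^3 6*x^5 dx = 729;  ∫_0^3 -22*x^4 dx = -5346/5;  ∫_0^3 10*x^3 dx = 405/2;
  ∫_0^3 6*x^2 dx = 54.
Sum: 729 − 5346/5 + 405/2 + 54 = -837/10.
So RHS = -∫_0^3 v(x) φ(x) dx = 837/10.
LHS − RHS = -837/5 ≠ 0, so the identity fails.
(For a valid weak derivative the identity must hold for EVERY test function, in particular this one. The failure shows v is NOT the weak derivative of u.)
Correct weak derivative would be u'(x) = 6*x**2 - 4*x - 2.


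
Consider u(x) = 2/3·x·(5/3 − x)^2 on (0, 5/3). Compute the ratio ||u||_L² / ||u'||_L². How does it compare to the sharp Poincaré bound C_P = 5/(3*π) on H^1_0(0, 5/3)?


||u||_L² / ||u'||_L² = 5*sqrt(14)/42 < C_P = 5/(3*π).

u(x) = 2/3·x·(5/3 − x)^2, so u'(x) = 2*x^2 - 40*x/9 + 50/27.
u(x) = 2/3·x·(5/3 − x)^2 vanishes at x = 0 and x = 5/3, so u ∈ H^1_0(0, 5/3). Differentiate via the product rule and integrate the resulting polynomials term by term.
  ∫_0^5/3 u² dx = ∫_0^5/3 (4*x^6/9 - 80*x^5/27 + 200*x^4/27 - 2000*x^3/243 + 2500*x^2/729) dx. Term by term:
    ∫_0^5/3 4*x^6/9 dx = 312500/137781;  ∫_0^5/3 -80*x^5/27 dx = -625000/59049;  ∫_0^5/3 200*x^4/27 dx = 125000/6561;
    ∫_0^5/3 -2000*x^3/243 dx = -312500/19683;  ∫_0^5/3 2500*x^2/729 dx = 312500/59049.
  Sum: 312500/137781 − 625000/59049 + 125000/6561 − 312500/19683 + 312500/59049 = 62500/413343.
  ∫_0^5/3 (u')² dx = ∫_0^5/3 (4*x^4 - 160*x^3/9 + 2200*x^2/81 - 4000*x/243 + 2500/729) dx. Term by term:
    ∫_0^5/3 4*x^4 dx = 2500/243;  ∫_0^5/3 -160*x^3/9 dx = -25000/729;  ∫_0^5/3 2200*x^2/81 dx = 275000/6561;
    ∫_0^5/3 -4000*x/243 dx = -50000/2187;  ∫_0^5/3 2500/729 dx = 12500/2187.
  Sum: 2500/243 − 25000/729 + 275000/6561 − 50000/2187 + 12500/2187 = 5000/6561.
∫_0^5/3 u² dx = 62500/413343, so ||u||_L² = 250*sqrt(7)/1701.
∫_0^5/3 (u')² dx = 5000/6561, so ||u'||_L² = 50*sqrt(2)/81.
Ratio ||u||_L² / ||u'||_L² = 5*sqrt(14)/42.
Sharp Poincaré constant on H^1_0(0, 5/3) is C_P = L/π = 5/(3*π), achieved by sin(3*π/5·x).
A polynomial bump cannot attain the sharp Poincaré constant (only the first sine eigenfunction does), so the ratio is strictly less than C_P, consistent with ||u||_L² ≤ C_P ||u'||_L².


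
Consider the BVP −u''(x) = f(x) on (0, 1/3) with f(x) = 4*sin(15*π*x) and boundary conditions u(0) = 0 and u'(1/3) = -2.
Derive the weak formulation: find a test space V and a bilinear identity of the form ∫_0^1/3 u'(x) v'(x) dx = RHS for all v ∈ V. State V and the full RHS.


V = {v ∈ H^1(0, 1/3) : v(0) = 0} (test functions vanish at x = 0 where u is specified); weak form: ∫_0^1/3 u'v' dx = ∫_0^1/3 (4*sin(15*π*x)) v dx − 2·v(1/3) for all v ∈ V.

Multiply both sides by a test function v and integrate from 0 to 1/3:
  ∫_0^1/3 −u''(x) v(x) dx = ∫_0^1/3 f(x) v(x) dx.
Integrate the LHS by parts once:
  ∫_0^1/3 −u'' v dx = −[u'(x) v(x)]_0^1/3 + ∫_0^1/3 u'(x) v'(x) dx.
Thus ∫_0^1/3 u'(x) v'(x) dx = ∫_0^1/3 f(x) v(x) dx + [u'(x) v(x)]_0^1/3.
Choose V so that boundary terms are either known or forced to vanish.
Mixed BC: u(0) = 0 (Dirichlet) and u'(1/3) = -2 (Neumann). Define V = {v ∈ H^1(0, 1/3) : v(0) = 0}. Then [u' v]_0^1/3 = u'(1/3)·v(1/3) − u'(0)·0 = − 2·v(1/3).
Weak formulation: find u (satisfying any essential BC) such that ∫_0^1/3 u'(x) v'(x) dx = ∫_0^1/3 f v dx − 2·v(1/3) for all v ∈ V (Dirichlet at 0 absorbed into V; Neumann datum at x = 1/3 contributes the boundary term).
Substituting f(x) = 4*sin(15*π*x), the right-hand side is ∫_0^1/3 (4*sin(15*π*x)) v dx − 2·v(1/3).


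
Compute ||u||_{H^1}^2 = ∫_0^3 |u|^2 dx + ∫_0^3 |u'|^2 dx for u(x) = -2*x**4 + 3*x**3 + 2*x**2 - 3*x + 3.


||u||_{H^1}^2 = 226116/35

The H^1 norm (squared) on an interval (0, L) is
  ||u||_{H^1}^2 = ∫_0^L u(x)^2 dx + ∫_0^L u'(x)^2 dx.
Compute u'(x) = -8*x**3 + 9*x**2 + 4*x - 3.
Then u(x)^2 = 4*x**8 - 12*x**7 + x**6 + 24*x**5 - 26*x**4 + 6*x**3 + 21*x**2 - 18*x + 9 and u'(x)^2 = 64*x**6 - 144*x**5 + 17*x**4 + 120*x**3 - 38*x**2 - 24*x + 9.
Integrate each monomial from 0 to 3 using ∫_0^3 c·x^n dx = c·3^(n+1)/(n+1):
  ∫_0^3 u(x)^2 dx = ∫_0^3 (4*x^8 - 12*x^7 + x^6 + 24*x^5 - 26*x^4 + 6*x^3 + 21*x^2 - 18*x + 9) dx. Term by term:
    ∫_0^3 4*x^8 dx = 8748;  ∫_0^3 -12*x^7 dx = -19683/2;  ∫_0^3 x^6 dx = 2187/7;
    ∫_0^3 24*x^5 dx = 2916;  ∫_0^3 -26*x^4 dx = -6318/5;  ∫_0^3 6*x^3 dx = 243/2;
    ∫_0^3 21*x^2 dx = 189;  ∫_0^3 -18*x dx = -81;  ∫_0^3 9 dx = 27.
  Sum: 8748 − 19683/2 + 2187/7 + 2916 − 6318/5 + 243/2 + 189 − 81 + 27 = 39474/35.
  ∫_0^3 u'(x)^2 dx = ∫_0^3 (64*x^6 - 144*x^5 + 17*x^4 + 120*x^3 - 38*x^2 - 24*x + 9) dx. Term by term:
    ∫_0^3 64*x^6 dx = 139968/7;  ∫_0^3 -144*x^5 dx = -17496;  ∫_0^3 17*x^4 dx = 4131/5;
    ∫_0^3 120*x^3 dx = 2430;  ∫_0^3 -38*x^2 dx = -342;  ∫_0^3 -24*x dx = -108;
    ∫_0^3 9 dx = 27.
  Sum: 139968/7 − 17496 + 4131/5 + 2430 − 342 − 108 + 27 = 186642/35.
Adding: ||u||_{H^1}^2 = 39474/35 + 186642/35 = 226116/35.


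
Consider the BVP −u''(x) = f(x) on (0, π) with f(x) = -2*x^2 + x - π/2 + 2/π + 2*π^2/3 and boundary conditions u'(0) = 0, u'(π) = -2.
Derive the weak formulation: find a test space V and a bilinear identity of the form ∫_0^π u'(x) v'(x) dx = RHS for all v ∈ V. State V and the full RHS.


V = H^1(0, π) (v unrestricted at boundary; u is determined up to an additive constant); weak form: ∫_0^π u'v' dx = ∫_0^π (-2*x^2 + x - π/2 + 2/π + 2*π^2/3) v dx − 2·v(π) for all v ∈ V.

Multiply both sides by a test function v and integrate from 0 to π:
  ∫_0^π −u''(x) v(x) dx = ∫_0^π f(x) v(x) dx.
Integrate the LHS by parts once:
  ∫_0^π −u'' v dx = −[u'(x) v(x)]_0^π + ∫_0^π u'(x) v'(x) dx.
Thus ∫_0^π u'(x) v'(x) dx = ∫_0^π f(x) v(x) dx + [u'(x) v(x)]_0^π.
Choose V so that boundary terms are either known or forced to vanish.
u has inhomogeneous Neumann u'(0) = 0, u'(π) = -2. [u' v]_0^π = (-2)·v(π) − (0)·v(0) = − 2·v(π). Take V = H^1(0, π); boundary term becomes part of RHS.
Weak formulation: find u (satisfying any essential BC) such that ∫_0^π u'(x) v'(x) dx = ∫_0^π f v dx − 2·v(π) for all v ∈ V (Neumann data are natural BCs: they enter the RHS as boundary terms).
Substituting f(x) = -2*x^2 + x - π/2 + 2/π + 2*π^2/3, the right-hand side is ∫_0^π (-2*x^2 + x - π/2 + 2/π + 2*π^2/3) v dx − 2·v(π).
Compatibility check (pure Neumann): taking v ≡ 1 ∈ V gives 0 = ∫_0^π f dx + (-2) − (0), i.e. ∫_0^π f dx must equal u'(0) − u'(π) = 2. Indeed ∫_0^π (-2*x^2 + x - π/2 + 2/π + 2*π^2/3) dx = 2, so the data are compatible. The solution is then unique only up to an additive constant (fix it e.g. by requiring ∫_0^π u dx = 0).


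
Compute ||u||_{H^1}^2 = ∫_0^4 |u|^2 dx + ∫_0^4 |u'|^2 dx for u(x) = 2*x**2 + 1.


||u||_{H^1}^2 = 18748/15

The H^1 norm (squared) on an interval (0, L) is
  ||u||_{H^1}^2 = ∫_0^L u(x)^2 dx + ∫_0^L u'(x)^2 dx.
Compute u'(x) = 4*x.
Then u(x)^2 = 4*x**4 + 4*x**2 + 1 and u'(x)^2 = 16*x**2.
Integrate each monomial from 0 to 4 using ∫_0^4 c·x^n dx = c·4^(n+1)/(n+1):
  ∫_0^4 u(x)^2 dx = ∫_0^4 (4*x^4 + 4*x^2 + 1) dx. Term by term:
    ∫_0^4 4*x^4 dx = 4096/5;  ∫_0^4 4*x^2 dx = 256/3;  ∫_0^4 1 dx = 4.
  Sum: 4096/5 + 256/3 + 4 = 13628/15.
  ∫_0^4 u'(x)^2 dx = ∫_0^4 (16*x^2) dx. Term by term:
    ∫_0^4 16*x^2 dx = 1024/3.
Adding: ||u||_{H^1}^2 = 13628/15 + 1024/3 = 18748/15.


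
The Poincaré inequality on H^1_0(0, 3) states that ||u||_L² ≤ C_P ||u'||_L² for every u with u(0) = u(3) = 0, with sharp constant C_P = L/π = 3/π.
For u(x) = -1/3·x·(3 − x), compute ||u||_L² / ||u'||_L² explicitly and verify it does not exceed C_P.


||u||_L² / ||u'||_L² = 3*sqrt(10)/10 < C_P = 3/π.

u(x) = -1/3·x·(3 − x), so u'(x) = 2*x/3 - 1.
u(x) = -1/3·x·(3 − x) vanishes at x = 0 and x = 3, so u ∈ H^1_0(0, 3). Differentiate via the product rule and integrate the resulting polynomials term by term.
  ∫_0^3 u² dx = ∫_0^3 (x^4/9 - 2*x^3/3 + x^2) dx. Term by term:
    ∫_0^3 x^4/9 dx = 27/5;  ∫_0^3 -2*x^3/3 dx = -27/2;  ∫_0^3 x^2 dx = 9.
  Sum: 27/5 − 27/2 + 9 = 9/10.
  ∫_0^3 (u')² dx = ∫_0^3 (4*x^2/9 - 4*x/3 + 1) dx. Term by term:
    ∫_0^3 4*x^2/9 dx = 4;  ∫_0^3 -4*x/3 dx = -6;  ∫_0^3 1 dx = 3.
  Sum: 4 − 6 + 3 = 1.
∫_0^3 u² dx = 9/10, so ||u||_L² = 3*sqrt(10)/10.
∫_0^3 (u')² dx = 1, so ||u'||_L² = 1.
Ratio ||u||_L² / ||u'||_L² = 3*sqrt(10)/10.
Sharp Poincaré constant on H^1_0(0, 3) is C_P = L/π = 3/π, achieved by sin(π/3·x).
A polynomial bump cannot attain the sharp Poincaré constant (only the first sine eigenfunction does), so the ratio is strictly less than C_P, consistent with ||u||_L² ≤ C_P ||u'||_L².


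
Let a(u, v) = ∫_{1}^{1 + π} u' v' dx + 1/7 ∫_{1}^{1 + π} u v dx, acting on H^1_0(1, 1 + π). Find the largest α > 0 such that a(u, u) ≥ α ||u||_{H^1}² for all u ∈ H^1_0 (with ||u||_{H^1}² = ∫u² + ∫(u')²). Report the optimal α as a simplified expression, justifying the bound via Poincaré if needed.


α = 4/7

Coercivity of a(·,·) on H^1_0(1, 1 + π) means a(u, u) ≥ α ||u||_{H^1}² for every u ∈ H^1_0.
The interval has length L = π, and Poincaré/coercivity depend only on L. Here a(u, u) = ∫(u')² + (1/7)·∫u².
Here 0 < c = 1/7 < 1. The condition a(u,u) ≥ α||u||_{H^1}² reads (1−α)∫(u')² ≥ (α−c)∫u². Any admissible α is ≤ 1 (rapidly oscillating u have ∫u²/∫(u')² → 0), and α = 1 would force 0 ≥ (1−c)∫u², impossible since c < 1; so 1−α > 0. By the sharp Poincaré inequality on H^1_0 of an interval of length L, ∫(u')² ≥ (π/L)²∫u² with equality for the first sine mode sin(π(x−x₀)/L) (x₀ the left endpoint), so the inequality holds for all u iff (1−α)(π/L)² ≥ α − c, i.e. α ≤ ((π/L)² + c)/((π/L)² + 1) = (1 + c(L/π)²)/(1 + (L/π)²). With (π/L)² = 1 and c = 1/7, the largest admissible constant is α = ((π/L)² + c)/((π/L)² + 1).
Simplifying, α = 4/7.


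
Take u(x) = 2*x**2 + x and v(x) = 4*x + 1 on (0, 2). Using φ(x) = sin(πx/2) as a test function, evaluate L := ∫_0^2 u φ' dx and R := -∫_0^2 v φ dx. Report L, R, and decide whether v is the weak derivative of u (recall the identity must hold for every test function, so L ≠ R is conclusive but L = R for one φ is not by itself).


LHS = -20/π, RHS = -20/π. Yes, v = u' weakly.

u(x) = 2*x**2 + x, classical derivative u'(x) = 4*x + 1.
φ(x) = sin(πx/2), so φ'(x) = π*cos(π*x/2)/2.
Note φ(0) = φ(2) = 0, so the boundary term u·φ vanishes.
LHS = ∫_0^2 u(x) φ'(x) dx = ∫_0^2 (π*x^2*cos(π*x/2) + π*x*cos(π*x/2)/2) dx. Term by term:
  ∫_0^2 π*x^2*cos(π*x/2) dx = -16/π;  ∫_0^2 π*x*cos(π*x/2)/2 dx = -4/π.
Sum: -16/π − 4/π = -20/π.
So LHS = -20/π.
∫_0^2 v(x) φ(x) dx = ∫_0^2 (4*x*sin(π*x/2) + sin(π*x/2)) dx. Term by term:
  ∫_0^2 4*x*sin(π*x/2) dx = 16/π;  ∫_0^2 sin(π*x/2) dx = 4/π.
Sum: 16/π + 4/π = 20/π.
So RHS = -∫_0^2 v(x) φ(x) dx = -20/π.
LHS = RHS, so the identity holds for this test φ.
Moreover u is smooth here and v(x) = u'(x) = 4*x + 1 pointwise, so the identity holds for every test function. Hence v is the weak derivative of u.


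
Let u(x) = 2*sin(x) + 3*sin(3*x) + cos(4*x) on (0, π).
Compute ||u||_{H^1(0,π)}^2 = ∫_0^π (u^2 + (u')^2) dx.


||u||_{H^1(0,π)}^2 = -10132/105 + 115*π/2

u'(x) = -4*sin(4*x) + 2*cos(x) + 9*cos(3*x).
Expand u² and (u')² and integrate term by term on (0, π), using: for integers n ≥ 1, ∫_0^π sin²(nx) dx = ∫_0^π cos²(nx) dx = π/2; for n ≠ n', ∫_0^π sin(nx)sin(n'x) dx = ∫_0^π cos(nx)cos(n'x) dx = 0; and by product-to-sum, ∫_0^π sin(nx)cos(n'x) dx = ½∫_0^π [sin((n+n')x) + sin((n−n')x)] dx, which is 0 when n+n' is even and 2n/(n²−n'²) when n+n' is odd (it need not vanish on (0, π)).
  u² squared terms: (2)²·∫sin(x)² dx = 4·π/2 = 2*π;  (3)²·∫sin(3x)² dx = 9·π/2 = 9*π/2;  (1)²·∫cos(4x)² dx = 1·π/2 = π/2.
  u² cross terms: 2·(2)·(3)·∫sin(x)·sin(3x) dx = 12·(0) = 0;  2·(2)·(1)·∫sin(x)·cos(4x) dx = 4·(-2/15) = -8/15;  2·(3)·(1)·∫sin(3x)·cos(4x) dx = 6·(-6/7) = -36/7.
  So ∫_0^π u² dx = 2*π + 9*π/2 + π/2 + 0 − 8/15 − 36/7 = -596/105 + 7*π.
  (u')² squared terms: (-4)²·∫sin(4x)² dx = 16·π/2 = 8*π;  (2)²·∫cos(x)² dx = 4·π/2 = 2*π;  (9)²·∫cos(3x)² dx = 81·π/2 = 81*π/2.
  (u')² cross terms: 2·(-4)·(2)·∫sin(4x)·cos(x) dx = -16·(8/15) = -128/15;  2·(-4)·(9)·∫sin(4x)·cos(3x) dx = -72·(8/7) = -576/7;  2·(2)·(9)·∫cos(x)·cos(3x) dx = 36·(0) = 0.
  So ∫_0^π (u')² dx = 8*π + 2*π + 81*π/2 − 128/15 − 576/7 + 0 = -9536/105 + 101*π/2.
||u||_{H^1}^2 = (-596/105 + 7*π) + (-9536/105 + 101*π/2) = -10132/105 + 115*π/2.


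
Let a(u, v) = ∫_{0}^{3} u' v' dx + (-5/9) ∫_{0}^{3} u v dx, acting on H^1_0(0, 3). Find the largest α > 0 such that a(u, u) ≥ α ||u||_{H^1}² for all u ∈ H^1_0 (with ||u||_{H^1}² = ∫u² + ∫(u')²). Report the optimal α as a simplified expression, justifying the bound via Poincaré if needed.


α = (-5 + π^2)/(9 + π^2)

Coercivity of a(·,·) on H^1_0(0, 3) means a(u, u) ≥ α ||u||_{H^1}² for every u ∈ H^1_0.
The interval has length L = 3, and Poincaré/coercivity depend only on L. Here a(u, u) = ∫(u')² + (-5/9)·∫u².
Here c = -5/9 < 0 with |c| < (π/L)² = π^2/9, so coercivity still holds. The condition a(u,u) ≥ α||u||_{H^1}² reads (1−α)∫(u')² ≥ (α−c)∫u². Any admissible α is ≤ 1 (rapidly oscillating u have ∫u²/∫(u')² → 0), and α = 1 would force 0 ≥ (1−c)∫u², impossible since c < 1; so 1−α > 0. By the sharp Poincaré inequality on H^1_0 of an interval of length L, ∫(u')² ≥ (π/L)²∫u² with equality for the first sine mode sin(π(x−x₀)/L) (x₀ the left endpoint), so the inequality holds for all u iff (1−α)(π/L)² ≥ α − c, i.e. α ≤ ((π/L)² + c)/((π/L)² + 1) = (1 + c(L/π)²)/(1 + (L/π)²). (Direct route, valid since c ≤ 0: Poincaré gives c∫u² ≥ c(L/π)²∫(u')², so a(u,u) ≥ (1 + c(L/π)²)∫(u')², while ||u||_{H^1}² ≤ (1 + (L/π)²)∫(u')²; dividing yields the same α.) With (π/L)² = π^2/9 and c = -5/9, the largest admissible constant is α = ((π/L)² + c)/((π/L)² + 1).
Simplifying, α = (-5 + π^2)/(9 + π^2).


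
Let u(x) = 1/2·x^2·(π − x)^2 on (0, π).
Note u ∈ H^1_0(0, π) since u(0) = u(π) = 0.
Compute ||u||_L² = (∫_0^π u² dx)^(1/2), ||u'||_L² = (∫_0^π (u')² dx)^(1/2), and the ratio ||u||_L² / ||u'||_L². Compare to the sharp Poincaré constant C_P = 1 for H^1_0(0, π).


||u||_L² / ||u'||_L² = sqrt(3)*π/6 < C_P = 1.

u(x) = 1/2·x^2·(π − x)^2, so u'(x) = x*(x - π)*(2*x - π).
u(x) = 1/2·x^2·(π − x)^2 vanishes at x = 0 and x = π, so u ∈ H^1_0(0, π). Differentiate via the product rule and integrate the resulting polynomials term by term.
  ∫_0^π u² dx = ∫_0^π (x^8/4 - π*x^7 + 3*π^2*x^6/2 - π^3*x^5 + π^4*x^4/4) dx. Term by term:
    ∫_0^π x^8/4 dx = π^9/36;  ∫_0^π -π*x^7 dx = -π^9/8;  ∫_0^π 3*π^2*x^6/2 dx = 3*π^9/14;
    ∫_0^π -π^3*x^5 dx = -π^9/6;  ∫_0^π π^4*x^4/4 dx = π^9/20.
  Sum: π^9/36 − π^9/8 + 3*π^9/14 − π^9/6 + π^9/20 = π^9/2520.
  ∫_0^π (u')² dx = ∫_0^π (4*x^6 - 12*π*x^5 + 13*π^2*x^4 - 6*π^3*x^3 + π^4*x^2) dx. Term by term:
    ∫_0^π 4*x^6 dx = 4*π^7/7;  ∫_0^π -12*π*x^5 dx = -2*π^7;  ∫_0^π 13*π^2*x^4 dx = 13*π^7/5;
    ∫_0^π -6*π^3*x^3 dx = -3*π^7/2;  ∫_0^π π^4*x^2 dx = π^7/3.
  Sum: 4*π^7/7 − 2*π^7 + 13*π^7/5 − 3*π^7/2 + π^7/3 = π^7/210.
∫_0^π u² dx = π^9/2520, so ||u||_L² = sqrt(70)*π^(9/2)/420.
∫_0^π (u')² dx = π^7/210, so ||u'||_L² = sqrt(210)*π^(7/2)/210.
Ratio ||u||_L² / ||u'||_L² = sqrt(3)*π/6.
Sharp Poincaré constant on H^1_0(0, π) is C_P = L/π = 1, achieved by sin(x).
A polynomial bump cannot attain the sharp Poincaré constant (only the first sine eigenfunction does), so the ratio is strictly less than C_P, consistent with ||u||_L² ≤ C_P ||u'||_L².


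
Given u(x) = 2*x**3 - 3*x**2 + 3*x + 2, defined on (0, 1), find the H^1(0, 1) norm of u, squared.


||u||_{H^1}^2 = 943/70

The H^1 norm (squared) on an interval (0, L) is
  ||u||_{H^1}^2 = ∫_0^L u(x)^2 dx + ∫_0^L u'(x)^2 dx.
Compute u'(x) = 6*x**2 - 6*x + 3.
Then u(x)^2 = 4*x**6 - 12*x**5 + 21*x**4 - 10*x**3 - 3*x**2 + 12*x + 4 and u'(x)^2 = 36*x**4 - 72*x**3 + 72*x**2 - 36*x + 9.
Integrate each monomial from 0 to 1 using ∫_0^1 c·x^n dx = c·1^(n+1)/(n+1):
  ∫_0^1 u(x)^2 dx = ∫_0^1 (4*x^6 - 12*x^5 + 21*x^4 - 10*x^3 - 3*x^2 + 12*x + 4) dx. Term by term:
    ∫_0^1 4*x^6 dx = 4/7;  ∫_0^1 -12*x^5 dx = -2;  ∫_0^1 21*x^4 dx = 21/5;
    ∫_0^1 -10*x^3 dx = -5/2;  ∫_0^1 -3*x^2 dx = -1;  ∫_0^1 12*x dx = 6;
    ∫_0^1 4 dx = 4.
  Sum: 4/7 − 2 + 21/5 − 5/2 − 1 + 6 + 4 = 649/70.
  ∫_0^1 u'(x)^2 dx = ∫_0^1 (36*x^4 - 72*x^3 + 72*x^2 - 36*x + 9) dx. Term by term:
    ∫_0^1 36*x^4 dx = 36/5;  ∫_0^1 -72*x^3 dx = -18;  ∫_0^1 72*x^2 dx = 24;
    ∫_0^1 -36*x dx = -18;  ∫_0^1 9 dx = 9.
  Sum: 36/5 − 18 + 24 − 18 + 9 = 21/5.
Adding: ||u||_{H^1}^2 = 649/70 + 21/5 = 943/70.
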